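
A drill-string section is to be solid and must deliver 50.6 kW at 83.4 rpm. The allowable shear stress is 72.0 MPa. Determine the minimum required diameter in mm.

74.3 mm

ω = 2π·83.4/60 = 8.734 rad/s, so T = P/ω = 50.6×10³ / 8.734 = 5794 N·m.
For a solid shaft τ_max = 16T/(πd³), so d = (16T/(π τ_allow))^(1/3) = (16·5794/(π·7.20×10^7))^(1/3) = 0.07428 m.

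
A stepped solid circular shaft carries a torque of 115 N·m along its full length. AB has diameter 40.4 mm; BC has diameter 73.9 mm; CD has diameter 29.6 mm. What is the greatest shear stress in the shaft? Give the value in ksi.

Under the same torque, τ_max = 16T/(πd³) is largest where d is smallest — segment CD (d = 29.6 mm).
τ_max = 16·115.0/(π·(0.0296)³) = 2.258×10^7 Pa.

3.28 ksi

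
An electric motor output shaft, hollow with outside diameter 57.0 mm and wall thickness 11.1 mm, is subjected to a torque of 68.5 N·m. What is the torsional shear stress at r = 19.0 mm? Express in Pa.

J = π(d_o⁴ − d_i⁴)/32 = π(0.0570⁴ − 0.0348⁴)/32 = 8.923×10^-7 m⁴.
Shear stress varies linearly with radius: τ = T·r/J = 68.50 × 0.0190 / 8.923×10^-7 = 1.459×10^6 Pa.

1.46e6 Pa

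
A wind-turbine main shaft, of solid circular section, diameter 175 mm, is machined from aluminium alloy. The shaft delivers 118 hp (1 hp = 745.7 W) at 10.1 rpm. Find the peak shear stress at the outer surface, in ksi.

ω = 2π·10.1/60 = 1.058 rad/s, so T = P/ω = 118×745.7 / 1.058 = 83190 N·m.
J = πd⁴/32 = π(0.175)⁴/32 = 9.208×10^-5 m⁴.
τ_max = T·r/J = 83190 × 0.0875 / 9.208×10^-5 = 7.906×10^7 Pa.

11.5 ksi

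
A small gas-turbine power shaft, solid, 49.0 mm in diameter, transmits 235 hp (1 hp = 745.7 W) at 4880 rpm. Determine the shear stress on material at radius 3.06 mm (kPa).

ω = 2π·4880/60 = 511.0 rad/s, so T = P/ω = 235×745.7 / 511.0 = 342.9 N·m.
J = πd⁴/32 = π(0.0490)⁴/32 = 5.660×10^-7 m⁴.
Shear stress varies linearly with radius: τ = T·r/J = 342.9 × 0.00306 / 5.660×10^-7 = 1.854×10^6 Pa.

1850 kPa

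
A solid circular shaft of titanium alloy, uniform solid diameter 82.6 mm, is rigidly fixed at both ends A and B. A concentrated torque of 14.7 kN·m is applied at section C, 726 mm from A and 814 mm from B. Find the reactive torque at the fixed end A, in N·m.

7770 N·m

With uniform GJ and both ends fixed, compatibility θ_AC = θ_CB gives T_A·a = T_B·b, together with T_A + T_B = T₀.
T_A = T₀·b/(a+b) = 14700·814/1540 = 7770 N·m; T_B = 6930 N·m.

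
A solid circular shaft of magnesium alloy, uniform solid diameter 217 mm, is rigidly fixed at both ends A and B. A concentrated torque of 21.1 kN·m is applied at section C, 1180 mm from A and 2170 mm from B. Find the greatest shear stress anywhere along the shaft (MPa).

6.81 MPa

With uniform GJ and both ends fixed, compatibility θ_AC = θ_CB gives T_A·a = T_B·b, together with T_A + T_B = T₀.
T_A = T₀·b/(a+b) = 21100·2170/3350 = 13670 N·m; T_B = 7432 N·m.
τ in each portion: τ_AC = 6.81×10^6 Pa, τ_CB = 3.70×10^6 Pa; maximum is in AC.
τ_max = T_AC·r/J = 13670·0.108/2.18×10^-4 = 6.812×10^6 Pa.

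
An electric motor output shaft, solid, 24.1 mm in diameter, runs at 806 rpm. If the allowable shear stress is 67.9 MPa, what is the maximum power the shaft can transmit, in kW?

J = πd⁴/32 = π(0.0241)⁴/32 = 3.312×10^-8 m⁴.
T_max = τ_allow·J/r = 6.79×10^7 × 3.312×10^-8 / 0.0120 = 186.6 N·m.
ω = 2π·806/60 = 84.40 rad/s, so P_max = T_max·ω = 1.575×10^4 W.

15.8 kW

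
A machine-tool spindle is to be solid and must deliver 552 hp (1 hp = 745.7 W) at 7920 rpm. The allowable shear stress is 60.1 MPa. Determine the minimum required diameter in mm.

34.8 mm

ω = 2π·7920/60 = 829.4 rad/s, so T = P/ω = 552×745.7 / 829.4 = 496.3 N·m.
For a solid shaft τ_max = 16T/(πd³), so d = (16T/(π τ_allow))^(1/3) = (16·496.3/(π·6.01×10^7))^(1/3) = 0.03478 m.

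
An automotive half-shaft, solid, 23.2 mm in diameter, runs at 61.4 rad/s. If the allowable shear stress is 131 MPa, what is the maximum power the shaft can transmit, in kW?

J = πd⁴/32 = π(0.0232)⁴/32 = 2.844×10^-8 m⁴.
T_max = τ_allow·J/r = 1.31×10^8 × 2.844×10^-8 / 0.0116 = 321.2 N·m.
ω = 61.4 rad/s, so P_max = T_max·ω = 1.972×10^4 W.

19.7 kW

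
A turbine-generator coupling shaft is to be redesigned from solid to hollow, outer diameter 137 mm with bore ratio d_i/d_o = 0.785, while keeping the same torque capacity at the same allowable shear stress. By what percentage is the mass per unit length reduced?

47.2 %

Equal τ_max and T ⇒ the solid shaft needs d_s³ = d_o³(1−k⁴), so d_s = 137·(1−0.785⁴)^(1/3) = 116.8 mm.
Area ratio A_h/A_s = d_o²(1−k²)/d_s² = (1−k²)/(1−k⁴)^(2/3) = 0.5277.
Mass saving = 1 − 0.5277 = 47.2 %.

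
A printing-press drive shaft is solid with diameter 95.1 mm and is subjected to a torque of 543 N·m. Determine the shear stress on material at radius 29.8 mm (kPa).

2020 kPa

J = πd⁴/32 = π(0.0951)⁴/32 = 8.030×10^-6 m⁴.
Shear stress varies linearly with radius: τ = T·r/J = 543.0 × 0.0298 / 8.030×10^-6 = 2.015×10^6 Pa.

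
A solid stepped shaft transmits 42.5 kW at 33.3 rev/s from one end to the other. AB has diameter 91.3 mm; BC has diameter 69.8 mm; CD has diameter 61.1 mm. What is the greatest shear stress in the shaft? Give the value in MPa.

ω = 2π·33.3 = 209.2 rad/s, so T = P/ω = 42.5×10³ / 209.2 = 203.1 N·m.
Under the same torque, τ_max = 16T/(πd³) is largest where d is smallest — segment CD (d = 61.1 mm).
τ_max = 16·203.1/(π·(0.0611)³) = 4.535×10^6 Pa.

4.54 MPa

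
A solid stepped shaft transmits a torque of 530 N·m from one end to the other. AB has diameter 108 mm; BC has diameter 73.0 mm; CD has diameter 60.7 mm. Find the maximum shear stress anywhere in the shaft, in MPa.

Under the same torque, τ_max = 16T/(πd³) is largest where d is smallest — segment CD (d = 60.7 mm).
τ_max = 16·530.0/(π·(0.0607)³) = 1.207×10^7 Pa.

12.1 MPa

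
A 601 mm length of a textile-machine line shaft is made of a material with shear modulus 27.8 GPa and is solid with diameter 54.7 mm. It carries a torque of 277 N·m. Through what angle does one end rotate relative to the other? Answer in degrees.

0.390°

J = πd⁴/32 = π(0.0547)⁴/32 = 8.789×10^-7 m⁴.
θ = T·L/(G·J) = 277.0 × 0.601 / (27.8×10⁹ × 8.789×10^-7) = 6.813×10^-3 rad.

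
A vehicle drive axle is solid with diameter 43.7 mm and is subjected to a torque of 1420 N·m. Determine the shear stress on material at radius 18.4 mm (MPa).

73.0 MPa

J = πd⁴/32 = π(0.0437)⁴/32 = 3.580×10^-7 m⁴.
Shear stress varies linearly with radius: τ = T·r/J = 1420 × 0.0184 / 3.580×10^-7 = 7.298×10^7 Pa.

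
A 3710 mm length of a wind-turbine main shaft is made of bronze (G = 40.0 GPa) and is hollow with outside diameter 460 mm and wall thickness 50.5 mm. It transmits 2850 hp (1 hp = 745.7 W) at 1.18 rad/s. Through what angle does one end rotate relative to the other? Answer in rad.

0.0604 rad

ω = 1.18 rad/s, so T = P/ω = 2850×745.7 / 1.180 = 1.801e6 N·m.
J = π(d_o⁴ − d_i⁴)/32 = π(0.460⁴ − 0.359⁴)/32 = 2.765×10^-3 m⁴.
θ = T·L/(G·J) = 1.801e6 × 3.71 / (40.0×10⁹ × 2.765×10^-3) = 0.06041 rad.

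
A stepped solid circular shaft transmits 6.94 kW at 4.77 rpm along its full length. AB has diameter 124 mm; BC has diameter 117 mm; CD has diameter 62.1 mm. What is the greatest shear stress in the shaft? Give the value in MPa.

295 MPa

ω = 2π·4.77/60 = 0.4995 rad/s, so T = P/ω = 6.94×10³ / 0.4995 = 13890 N·m.
Under the same torque, τ_max = 16T/(πd³) is largest where d is smallest — segment CD (d = 62.1 mm).
τ_max = 16·13890/(π·(0.0621)³) = 2.955×10^8 Pa.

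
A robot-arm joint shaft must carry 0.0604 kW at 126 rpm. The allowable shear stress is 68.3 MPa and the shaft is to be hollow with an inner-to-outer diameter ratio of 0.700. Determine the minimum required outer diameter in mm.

7.66 mm

ω = 2π·126/60 = 13.19 rad/s, so T = P/ω = 0.0604×10³ / 13.19 = 4.578 N·m.
For a hollow shaft with d_i/d_o = 0.700: τ_max = 16T/(π d_o³ (1−k⁴)), so d_o = [16T/(π τ_allow (1−k⁴))]^(1/3) = [16·4.578/(π·6.83×10^7·0.7599)]^(1/3) = 0.007658 m.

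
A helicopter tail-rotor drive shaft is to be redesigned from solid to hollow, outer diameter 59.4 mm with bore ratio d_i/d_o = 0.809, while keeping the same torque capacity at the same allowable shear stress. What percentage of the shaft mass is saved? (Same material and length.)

Equal τ_max and T ⇒ the solid shaft needs d_s³ = d_o³(1−k⁴), so d_s = 59.4·(1−0.809⁴)^(1/3) = 49.30 mm.
Area ratio A_h/A_s = d_o²(1−k²)/d_s² = (1−k²)/(1−k⁴)^(2/3) = 0.5016.
Mass saving = 1 − 0.5016 = 49.8 %.

49.8 %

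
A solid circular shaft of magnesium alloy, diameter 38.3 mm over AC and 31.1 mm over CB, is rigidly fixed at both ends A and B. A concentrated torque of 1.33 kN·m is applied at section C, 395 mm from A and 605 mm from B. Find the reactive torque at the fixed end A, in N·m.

1040 N·m

Compatibility: T_A·a/J_AC = T_B·b/J_CB with T_A + T_B = T₀.
J_AC = 2.11×10^-7 m⁴, J_CB = 9.18×10^-8 m⁴, so T_A = T₀·(J_AC/a)/((J_AC/a)+(J_CB/b)) = 1036 N·m, T_B = 294.1 N·m.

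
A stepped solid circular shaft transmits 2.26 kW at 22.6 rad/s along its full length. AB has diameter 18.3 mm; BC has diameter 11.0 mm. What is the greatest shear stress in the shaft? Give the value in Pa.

ω = 22.6 rad/s, so T = P/ω = 2.26×10³ / 22.60 = 100.0 N·m.
Under the same torque, τ_max = 16T/(πd³) is largest where d is smallest — segment BC (d = 11.0 mm).
τ_max = 16·100.0/(π·(0.0110)³) = 3.826×10^8 Pa.

3.83e8 Pa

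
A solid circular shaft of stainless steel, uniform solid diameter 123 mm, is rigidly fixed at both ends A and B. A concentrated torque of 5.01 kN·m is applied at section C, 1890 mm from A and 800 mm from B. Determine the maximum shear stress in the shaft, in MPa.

With uniform GJ and both ends fixed, compatibility θ_AC = θ_CB gives T_A·a = T_B·b, together with T_A + T_B = T₀.
T_A = T₀·b/(a+b) = 5010·800/2690 = 1490 N·m; T_B = 3520 N·m.
τ in each portion: τ_AC = 4.08×10^6 Pa, τ_CB = 9.63×10^6 Pa; maximum is in CB.
τ_max = T_CB·r/J = 3520·0.0615/2.25×10^-5 = 9.634×10^6 Pa.

9.63 MPa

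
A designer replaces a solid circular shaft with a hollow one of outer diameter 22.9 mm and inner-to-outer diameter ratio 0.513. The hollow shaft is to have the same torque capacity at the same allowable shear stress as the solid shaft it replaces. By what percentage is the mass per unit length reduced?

Equal τ_max and T ⇒ the solid shaft needs d_s³ = d_o³(1−k⁴), so d_s = 22.9·(1−0.513⁴)^(1/3) = 22.36 mm.
Area ratio A_h/A_s = d_o²(1−k²)/d_s² = (1−k²)/(1−k⁴)^(2/3) = 0.7729.
Mass saving = 1 − 0.7729 = 22.7 %.

22.7 %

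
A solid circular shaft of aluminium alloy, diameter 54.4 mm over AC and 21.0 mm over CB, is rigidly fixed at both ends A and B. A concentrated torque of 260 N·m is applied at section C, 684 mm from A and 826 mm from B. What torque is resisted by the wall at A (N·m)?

Compatibility: T_A·a/J_AC = T_B·b/J_CB with T_A + T_B = T₀.
J_AC = 8.60×10^-7 m⁴, J_CB = 1.91×10^-8 m⁴, so T_A = T₀·(J_AC/a)/((J_AC/a)+(J_CB/b)) = 255.3 N·m, T_B = 4.695 N·m.

255 N·m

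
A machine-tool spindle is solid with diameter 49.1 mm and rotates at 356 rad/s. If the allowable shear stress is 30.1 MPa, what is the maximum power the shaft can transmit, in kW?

J = πd⁴/32 = π(0.0491)⁴/32 = 5.706×10^-7 m⁴.
T_max = τ_allow·J/r = 3.01×10^7 × 5.706×10^-7 / 0.0246 = 699.6 N·m.
ω = 356 rad/s, so P_max = T_max·ω = 2.491×10^5 W.

249 kW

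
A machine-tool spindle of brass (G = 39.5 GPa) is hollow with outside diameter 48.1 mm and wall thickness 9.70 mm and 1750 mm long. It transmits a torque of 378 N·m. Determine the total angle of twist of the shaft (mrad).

36.5 mrad

J = π(d_o⁴ − d_i⁴)/32 = π(0.0481⁴ − 0.0287⁴)/32 = 4.589×10^-7 m⁴.
θ = T·L/(G·J) = 378.0 × 1.75 / (39.5×10⁹ × 4.589×10^-7) = 0.03649 rad.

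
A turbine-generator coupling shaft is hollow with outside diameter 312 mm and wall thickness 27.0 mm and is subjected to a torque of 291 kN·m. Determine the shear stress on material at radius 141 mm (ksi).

12.0 ksi

J = π(d_o⁴ − d_i⁴)/32 = π(0.312⁴ − 0.258⁴)/32 = 4.953×10^-4 m⁴.
Shear stress varies linearly with radius: τ = T·r/J = 291000 × 0.141 / 4.953×10^-4 = 8.284×10^7 Pa.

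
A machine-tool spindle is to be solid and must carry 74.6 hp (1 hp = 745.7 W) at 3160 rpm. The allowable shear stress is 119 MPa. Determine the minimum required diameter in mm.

ω = 2π·3160/60 = 330.9 rad/s, so T = P/ω = 74.6×745.7 / 330.9 = 168.1 N·m.
For a solid shaft τ_max = 16T/(πd³), so d = (16T/(π τ_allow))^(1/3) = (16·168.1/(π·1.19×10^8))^(1/3) = 0.01931 m.

19.3 mm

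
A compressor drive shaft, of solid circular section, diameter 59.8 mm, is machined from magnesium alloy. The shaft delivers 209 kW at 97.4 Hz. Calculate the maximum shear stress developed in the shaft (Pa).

ω = 2π·97.4 = 612.0 rad/s, so T = P/ω = 209×10³ / 612.0 = 341.5 N·m.
J = πd⁴/32 = π(0.0598)⁴/32 = 1.255×10^-6 m⁴.
τ_max = T·r/J = 341.5 × 0.0299 / 1.255×10^-6 = 8.133×10^6 Pa.

8.13e6 Pa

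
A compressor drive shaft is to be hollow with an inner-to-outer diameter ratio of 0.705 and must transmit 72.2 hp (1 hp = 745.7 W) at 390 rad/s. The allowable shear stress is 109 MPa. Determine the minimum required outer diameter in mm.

20.5 mm

ω = 390 rad/s, so T = P/ω = 72.2×745.7 / 390.0 = 138.1 N·m.
For a hollow shaft with d_i/d_o = 0.705: τ_max = 16T/(π d_o³ (1−k⁴)), so d_o = [16T/(π τ_allow (1−k⁴))]^(1/3) = [16·138.1/(π·1.09×10^8·0.7530)]^(1/3) = 0.02046 m.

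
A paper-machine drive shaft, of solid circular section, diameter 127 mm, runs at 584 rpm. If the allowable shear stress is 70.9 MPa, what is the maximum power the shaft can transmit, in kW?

J = πd⁴/32 = π(0.127)⁴/32 = 2.554×10^-5 m⁴.
T_max = τ_allow·J/r = 7.09×10^7 × 2.554×10^-5 / 0.0635 = 28520 N·m.
ω = 2π·584/60 = 61.16 rad/s, so P_max = T_max·ω = 1.744×10^6 W.

1740 kW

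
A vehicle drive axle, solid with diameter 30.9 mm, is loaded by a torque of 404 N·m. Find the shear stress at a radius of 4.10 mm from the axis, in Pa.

1.85e7 Pa

J = πd⁴/32 = π(0.0309)⁴/32 = 8.950×10^-8 m⁴.
Shear stress varies linearly with radius: τ = T·r/J = 404.0 × 0.00410 / 8.950×10^-8 = 1.851×10^7 Pa.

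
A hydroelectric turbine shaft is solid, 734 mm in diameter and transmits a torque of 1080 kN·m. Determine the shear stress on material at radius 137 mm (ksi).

0.753 ksi

J = πd⁴/32 = π(0.734)⁴/32 = 0.02850 m⁴.
Shear stress varies linearly with radius: τ = T·r/J = 1.080e6 × 0.137 / 0.02850 = 5.192×10^6 Pa.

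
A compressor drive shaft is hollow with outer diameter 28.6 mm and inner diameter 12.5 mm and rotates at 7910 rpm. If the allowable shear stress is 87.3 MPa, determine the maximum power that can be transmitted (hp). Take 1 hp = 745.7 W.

J = π(d_o⁴ − d_i⁴)/32 = π(0.0286⁴ − 0.0125⁴)/32 = 6.329×10^-8 m⁴.
T_max = τ_allow·J/r = 8.73×10^7 × 6.329×10^-8 / 0.0143 = 386.4 N·m.
ω = 2π·7910/60 = 828.3 rad/s, so P_max = T_max·ω = 3.200×10^5 W.

429 hp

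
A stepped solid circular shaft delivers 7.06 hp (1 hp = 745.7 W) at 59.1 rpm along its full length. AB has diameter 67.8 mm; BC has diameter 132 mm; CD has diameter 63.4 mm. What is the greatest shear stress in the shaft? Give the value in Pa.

1.70e7 Pa

ω = 2π·59.1/60 = 6.189 rad/s, so T = P/ω = 7.06×745.7 / 6.189 = 850.7 N·m.
Under the same torque, τ_max = 16T/(πd³) is largest where d is smallest — segment CD (d = 63.4 mm).
τ_max = 16·850.7/(π·(0.0634)³) = 1.700×10^7 Pa.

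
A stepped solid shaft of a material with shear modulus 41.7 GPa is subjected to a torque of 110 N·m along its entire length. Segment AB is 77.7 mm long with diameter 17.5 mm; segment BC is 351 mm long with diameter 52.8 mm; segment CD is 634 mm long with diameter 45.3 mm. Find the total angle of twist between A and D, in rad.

0.0275 rad

J_AB = π(0.0175)⁴/32 = 9.21×10^-9 m⁴; J_BC = π(0.0528)⁴/32 = 7.63×10^-7 m⁴; J_CD = π(0.0453)⁴/32 = 4.13×10^-7 m⁴.
θ = (T/G)·Σ L_i/J_i = (110.0/41.7×10⁹)·(0.0777/9.21×10^-9 + 0.351/7.63×10^-7 + 0.634/4.13×10^-7) = 0.02752 rad.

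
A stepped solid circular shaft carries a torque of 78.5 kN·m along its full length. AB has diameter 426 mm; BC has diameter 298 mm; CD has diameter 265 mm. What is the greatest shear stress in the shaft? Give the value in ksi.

3.12 ksi

Under the same torque, τ_max = 16T/(πd³) is largest where d is smallest — segment CD (d = 265 mm).
τ_max = 16·78500/(π·(0.265)³) = 2.148×10^7 Pa.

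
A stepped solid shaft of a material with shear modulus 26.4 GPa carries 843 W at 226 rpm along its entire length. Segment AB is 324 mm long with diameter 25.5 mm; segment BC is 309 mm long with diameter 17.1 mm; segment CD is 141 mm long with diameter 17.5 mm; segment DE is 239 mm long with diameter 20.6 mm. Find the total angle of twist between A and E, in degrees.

ω = 2π·226/60 = 23.67 rad/s, so T = P/ω = 843 / 23.67 = 35.62 N·m.
J_AB = π(0.0255)⁴/32 = 4.15×10^-8 m⁴; J_BC = π(0.0171)⁴/32 = 8.39×10^-9 m⁴; J_CD = π(0.0175)⁴/32 = 9.21×10^-9 m⁴; J_DE = π(0.0206)⁴/32 = 1.77×10^-8 m⁴.
θ = (T/G)·Σ L_i/J_i = (35.62/26.4×10⁹)·(0.324/4.15×10^-8 + 0.309/8.39×10^-9 + 0.141/9.21×10^-9 + 0.239/1.77×10^-8) = 0.09910 rad.

5.68°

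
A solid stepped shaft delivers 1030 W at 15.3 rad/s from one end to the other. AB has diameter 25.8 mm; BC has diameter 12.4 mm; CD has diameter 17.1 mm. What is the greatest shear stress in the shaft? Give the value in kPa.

ω = 15.3 rad/s, so T = P/ω = 1030 / 15.30 = 67.32 N·m.
Under the same torque, τ_max = 16T/(πd³) is largest where d is smallest — segment BC (d = 12.4 mm).
τ_max = 16·67.32/(π·(0.0124)³) = 1.798×10^8 Pa.

180000 kPa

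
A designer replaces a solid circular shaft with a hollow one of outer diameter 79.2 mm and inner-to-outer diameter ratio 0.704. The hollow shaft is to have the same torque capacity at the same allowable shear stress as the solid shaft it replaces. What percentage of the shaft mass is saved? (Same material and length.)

Equal τ_max and T ⇒ the solid shaft needs d_s³ = d_o³(1−k⁴), so d_s = 79.2·(1−0.704⁴)^(1/3) = 72.10 mm.
Area ratio A_h/A_s = d_o²(1−k²)/d_s² = (1−k²)/(1−k⁴)^(2/3) = 0.6087.
Mass saving = 1 − 0.6087 = 39.1 %.

39.1 %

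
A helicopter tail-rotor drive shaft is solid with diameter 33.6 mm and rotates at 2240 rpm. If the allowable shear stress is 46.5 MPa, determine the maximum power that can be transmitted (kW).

J = πd⁴/32 = π(0.0336)⁴/32 = 1.251×10^-7 m⁴.
T_max = τ_allow·J/r = 4.65×10^7 × 1.251×10^-7 / 0.0168 = 346.3 N·m.
ω = 2π·2240/60 = 234.6 rad/s, so P_max = T_max·ω = 8.124×10^4 W.

81.2 kW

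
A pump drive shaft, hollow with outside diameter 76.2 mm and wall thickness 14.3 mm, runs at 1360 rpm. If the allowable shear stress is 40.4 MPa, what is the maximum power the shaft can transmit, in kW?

J = π(d_o⁴ − d_i⁴)/32 = π(0.0762⁴ − 0.0476⁴)/32 = 2.806×10^-6 m⁴.
T_max = τ_allow·J/r = 4.04×10^7 × 2.806×10^-6 / 0.0381 = 2975 N·m.
ω = 2π·1360/60 = 142.4 rad/s, so P_max = T_max·ω = 4.237×10^5 W.

424 kW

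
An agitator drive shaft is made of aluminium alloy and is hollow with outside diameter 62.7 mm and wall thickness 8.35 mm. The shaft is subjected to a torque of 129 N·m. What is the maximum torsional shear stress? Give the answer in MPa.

3.75 MPa

J = π(d_o⁴ − d_i⁴)/32 = π(0.0627⁴ − 0.0460⁴)/32 = 1.078×10^-6 m⁴.
τ_max = T·r/J = 129.0 × 0.0314 / 1.078×10^-6 = 3.752×10^6 Pa.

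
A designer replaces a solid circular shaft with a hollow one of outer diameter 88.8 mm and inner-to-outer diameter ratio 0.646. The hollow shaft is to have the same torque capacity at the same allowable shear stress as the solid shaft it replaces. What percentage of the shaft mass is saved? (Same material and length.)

Equal τ_max and T ⇒ the solid shaft needs d_s³ = d_o³(1−k⁴), so d_s = 88.8·(1−0.646⁴)^(1/3) = 83.31 mm.
Area ratio A_h/A_s = d_o²(1−k²)/d_s² = (1−k²)/(1−k⁴)^(2/3) = 0.6620.
Mass saving = 1 − 0.6620 = 33.8 %.

33.8 %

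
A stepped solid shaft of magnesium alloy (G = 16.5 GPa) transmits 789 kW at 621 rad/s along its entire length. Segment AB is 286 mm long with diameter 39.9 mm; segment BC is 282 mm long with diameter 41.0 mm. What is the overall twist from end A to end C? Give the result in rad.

ω = 621 rad/s, so T = P/ω = 789×10³ / 621.0 = 1271 N·m.
J_AB = π(0.0399)⁴/32 = 2.49×10^-7 m⁴; J_BC = π(0.0410)⁴/32 = 2.77×10^-7 m⁴.
θ = (T/G)·Σ L_i/J_i = (1271/16.5×10⁹)·(0.286/2.49×10^-7 + 0.282/2.77×10^-7) = 0.1668 rad.

0.167 rad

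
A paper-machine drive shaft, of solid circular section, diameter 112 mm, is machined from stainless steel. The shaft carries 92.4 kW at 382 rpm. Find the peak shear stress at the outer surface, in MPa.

ω = 2π·382/60 = 40.00 rad/s, so T = P/ω = 92.4×10³ / 40.00 = 2310 N·m.
J = πd⁴/32 = π(0.112)⁴/32 = 1.545×10^-5 m⁴.
τ_max = T·r/J = 2310 × 0.0560 / 1.545×10^-5 = 8.373×10^6 Pa.

8.37 MPa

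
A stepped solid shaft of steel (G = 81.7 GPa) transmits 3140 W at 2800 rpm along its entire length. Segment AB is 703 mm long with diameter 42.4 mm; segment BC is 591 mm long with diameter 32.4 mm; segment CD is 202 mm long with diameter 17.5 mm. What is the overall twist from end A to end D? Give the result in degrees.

0.222°

ω = 2π·2800/60 = 293.2 rad/s, so T = P/ω = 3140 / 293.2 = 10.71 N·m.
J_AB = π(0.0424)⁴/32 = 3.17×10^-7 m⁴; J_BC = π(0.0324)⁴/32 = 1.08×10^-7 m⁴; J_CD = π(0.0175)⁴/32 = 9.21×10^-9 m⁴.
θ = (T/G)·Σ L_i/J_i = (10.71/81.7×10⁹)·(0.703/3.17×10^-7 + 0.591/1.08×10^-7 + 0.202/9.21×10^-9) = 3.882×10^-3 rad.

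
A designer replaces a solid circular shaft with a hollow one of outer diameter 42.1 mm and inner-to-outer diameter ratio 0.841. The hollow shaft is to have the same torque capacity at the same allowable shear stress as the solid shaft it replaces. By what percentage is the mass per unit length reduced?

Equal τ_max and T ⇒ the solid shaft needs d_s³ = d_o³(1−k⁴), so d_s = 42.1·(1−0.841⁴)^(1/3) = 33.41 mm.
Area ratio A_h/A_s = d_o²(1−k²)/d_s² = (1−k²)/(1−k⁴)^(2/3) = 0.4648.
Mass saving = 1 − 0.4648 = 53.5 %.

53.5 %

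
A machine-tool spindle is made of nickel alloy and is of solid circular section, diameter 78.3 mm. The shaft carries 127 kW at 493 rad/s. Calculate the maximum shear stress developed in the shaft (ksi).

0.396 ksi

ω = 493 rad/s, so T = P/ω = 127×10³ / 493.0 = 257.6 N·m.
J = πd⁴/32 = π(0.0783)⁴/32 = 3.690×10^-6 m⁴.
τ_max = T·r/J = 257.6 × 0.0391 / 3.690×10^-6 = 2.733×10^6 Pa.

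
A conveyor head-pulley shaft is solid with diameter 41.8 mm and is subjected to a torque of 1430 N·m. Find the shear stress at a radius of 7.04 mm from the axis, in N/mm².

J = πd⁴/32 = π(0.0418)⁴/32 = 2.997×10^-7 m⁴.
Shear stress varies linearly with radius: τ = T·r/J = 1430 × 0.00704 / 2.997×10^-7 = 3.359×10^7 Pa.

33.6 N/mm²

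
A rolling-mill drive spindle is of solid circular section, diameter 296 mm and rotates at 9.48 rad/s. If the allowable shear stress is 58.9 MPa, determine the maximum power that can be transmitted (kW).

2840 kW

J = πd⁴/32 = π(0.296)⁴/32 = 7.536×10^-4 m⁴.
T_max = τ_allow·J/r = 5.89×10^7 × 7.536×10^-4 / 0.148 = 299900 N·m.
ω = 9.48 rad/s, so P_max = T_max·ω = 2.843×10^6 W.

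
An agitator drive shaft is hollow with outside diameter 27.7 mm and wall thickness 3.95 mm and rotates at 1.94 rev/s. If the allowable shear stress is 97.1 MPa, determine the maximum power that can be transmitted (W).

3650 W

J = π(d_o⁴ − d_i⁴)/32 = π(0.0277⁴ − 0.0198⁴)/32 = 4.271×10^-8 m⁴.
T_max = τ_allow·J/r = 9.71×10^7 × 4.271×10^-8 / 0.0138 = 299.4 N·m.
ω = 2π·1.94 = 12.19 rad/s, so P_max = T_max·ω = 3650 W.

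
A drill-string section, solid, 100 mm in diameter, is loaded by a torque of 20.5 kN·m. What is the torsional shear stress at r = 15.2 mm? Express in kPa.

31700 kPa

J = πd⁴/32 = π(0.100)⁴/32 = 9.817×10^-6 m⁴.
Shear stress varies linearly with radius: τ = T·r/J = 20500 × 0.0152 / 9.817×10^-6 = 3.174×10^7 Pa.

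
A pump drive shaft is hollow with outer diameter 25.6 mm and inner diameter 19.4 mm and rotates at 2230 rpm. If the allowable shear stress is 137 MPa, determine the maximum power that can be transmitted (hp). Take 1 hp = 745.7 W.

J = π(d_o⁴ − d_i⁴)/32 = π(0.0256⁴ − 0.0194⁴)/32 = 2.826×10^-8 m⁴.
T_max = τ_allow·J/r = 1.37×10^8 × 2.826×10^-8 / 0.0128 = 302.5 N·m.
ω = 2π·2230/60 = 233.5 rad/s, so P_max = T_max·ω = 7.063×10^4 W.

94.7 hp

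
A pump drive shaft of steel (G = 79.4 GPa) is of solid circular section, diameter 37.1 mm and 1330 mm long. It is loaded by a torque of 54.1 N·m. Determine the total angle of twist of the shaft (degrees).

0.279°

J = πd⁴/32 = π(0.0371)⁴/32 = 1.860×10^-7 m⁴.
θ = T·L/(G·J) = 54.10 × 1.33 / (79.4×10⁹ × 1.860×10^-7) = 4.872×10^-3 rad.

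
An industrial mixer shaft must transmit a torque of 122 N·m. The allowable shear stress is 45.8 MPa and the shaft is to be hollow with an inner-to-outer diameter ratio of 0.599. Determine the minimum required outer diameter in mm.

25.0 mm

For a hollow shaft with d_i/d_o = 0.599: τ_max = 16T/(π d_o³ (1−k⁴)), so d_o = [16T/(π τ_allow (1−k⁴))]^(1/3) = [16·122.0/(π·4.58×10^7·0.8713)]^(1/3) = 0.02497 m.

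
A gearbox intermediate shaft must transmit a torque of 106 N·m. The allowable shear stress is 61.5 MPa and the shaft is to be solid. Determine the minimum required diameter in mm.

For a solid shaft τ_max = 16T/(πd³), so d = (16T/(π τ_allow))^(1/3) = (16·106.0/(π·6.15×10^7))^(1/3) = 0.02063 m.

20.6 mm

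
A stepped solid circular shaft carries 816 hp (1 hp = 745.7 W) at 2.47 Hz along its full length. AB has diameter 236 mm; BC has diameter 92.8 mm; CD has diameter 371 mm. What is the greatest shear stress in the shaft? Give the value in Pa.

2.50e8 Pa

ω = 2π·2.47 = 15.52 rad/s, so T = P/ω = 816×745.7 / 15.52 = 39210 N·m.
Under the same torque, τ_max = 16T/(πd³) is largest where d is smallest — segment BC (d = 92.8 mm).
τ_max = 16·39210/(π·(0.0928)³) = 2.499×10^8 Pa.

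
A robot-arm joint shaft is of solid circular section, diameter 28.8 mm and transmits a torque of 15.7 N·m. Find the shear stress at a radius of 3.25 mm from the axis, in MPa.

J = πd⁴/32 = π(0.0288)⁴/32 = 6.754×10^-8 m⁴.
Shear stress varies linearly with radius: τ = T·r/J = 15.70 × 0.00325 / 6.754×10^-8 = 7.555×10^5 Pa.

0.755 MPa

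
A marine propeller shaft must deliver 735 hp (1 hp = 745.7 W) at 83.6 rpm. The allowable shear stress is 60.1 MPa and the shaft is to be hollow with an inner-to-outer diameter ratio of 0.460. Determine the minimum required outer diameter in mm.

177 mm

ω = 2π·83.6/60 = 8.755 rad/s, so T = P/ω = 735×745.7 / 8.755 = 62610 N·m.
For a hollow shaft with d_i/d_o = 0.460: τ_max = 16T/(π d_o³ (1−k⁴)), so d_o = [16T/(π τ_allow (1−k⁴))]^(1/3) = [16·62610/(π·6.01×10^7·0.9552)]^(1/3) = 0.1771 m.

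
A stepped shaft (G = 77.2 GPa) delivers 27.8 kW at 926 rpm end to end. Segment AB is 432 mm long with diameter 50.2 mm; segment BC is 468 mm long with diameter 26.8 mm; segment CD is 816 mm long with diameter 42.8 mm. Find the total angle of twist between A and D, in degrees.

ω = 2π·926/60 = 96.97 rad/s, so T = P/ω = 27.8×10³ / 96.97 = 286.7 N·m.
J_AB = π(0.0502)⁴/32 = 6.23×10^-7 m⁴; J_BC = π(0.0268)⁴/32 = 5.06×10^-8 m⁴; J_CD = π(0.0428)⁴/32 = 3.29×10^-7 m⁴.
θ = (T/G)·Σ L_i/J_i = (286.7/77.2×10⁹)·(0.432/6.23×10^-7 + 0.468/5.06×10^-8 + 0.816/3.29×10^-7) = 0.04609 rad.

2.64°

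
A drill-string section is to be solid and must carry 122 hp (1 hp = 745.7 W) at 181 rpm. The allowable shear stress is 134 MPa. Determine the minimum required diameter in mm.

56.7 mm

ω = 2π·181/60 = 18.95 rad/s, so T = P/ω = 122×745.7 / 18.95 = 4800 N·m.
For a solid shaft τ_max = 16T/(πd³), so d = (16T/(π τ_allow))^(1/3) = (16·4800/(π·1.34×10^8))^(1/3) = 0.05671 m.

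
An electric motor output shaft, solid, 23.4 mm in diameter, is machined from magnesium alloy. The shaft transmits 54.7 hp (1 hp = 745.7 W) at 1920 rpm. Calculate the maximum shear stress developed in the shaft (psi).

ω = 2π·1920/60 = 201.1 rad/s, so T = P/ω = 54.7×745.7 / 201.1 = 202.9 N·m.
J = πd⁴/32 = π(0.0234)⁴/32 = 2.943×10^-8 m⁴.
τ_max = T·r/J = 202.9 × 0.0117 / 2.943×10^-8 = 8.064×10^7 Pa.

11700 psi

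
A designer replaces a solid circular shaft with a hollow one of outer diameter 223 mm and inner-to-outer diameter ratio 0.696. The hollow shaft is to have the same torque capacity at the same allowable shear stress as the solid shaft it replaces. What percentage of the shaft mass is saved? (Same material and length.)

Equal τ_max and T ⇒ the solid shaft needs d_s³ = d_o³(1−k⁴), so d_s = 223·(1−0.696⁴)^(1/3) = 204.0 mm.
Area ratio A_h/A_s = d_o²(1−k²)/d_s² = (1−k²)/(1−k⁴)^(2/3) = 0.6162.
Mass saving = 1 − 0.6162 = 38.4 %.

38.4 %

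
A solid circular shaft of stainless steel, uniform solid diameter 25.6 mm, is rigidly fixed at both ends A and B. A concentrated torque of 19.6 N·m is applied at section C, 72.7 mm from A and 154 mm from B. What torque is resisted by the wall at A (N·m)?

13.3 N·m

With uniform GJ and both ends fixed, compatibility θ_AC = θ_CB gives T_A·a = T_B·b, together with T_A + T_B = T₀.
T_A = T₀·b/(a+b) = 19.60·154/226.7 = 13.31 N·m; T_B = 6.285 N·m.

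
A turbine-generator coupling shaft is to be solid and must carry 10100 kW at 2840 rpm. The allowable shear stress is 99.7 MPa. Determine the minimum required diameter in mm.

ω = 2π·2840/60 = 297.4 rad/s, so T = P/ω = 10100×10³ / 297.4 = 33960 N·m.
For a solid shaft τ_max = 16T/(πd³), so d = (16T/(π τ_allow))^(1/3) = (16·33960/(π·9.97×10^7))^(1/3) = 0.1202 m.

120 mm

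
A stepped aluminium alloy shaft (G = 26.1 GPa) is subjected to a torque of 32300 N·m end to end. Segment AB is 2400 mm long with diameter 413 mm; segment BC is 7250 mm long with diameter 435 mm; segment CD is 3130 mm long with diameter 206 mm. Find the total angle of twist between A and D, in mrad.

J_AB = π(0.413)⁴/32 = 2.86×10^-3 m⁴; J_BC = π(0.435)⁴/32 = 3.52×10^-3 m⁴; J_CD = π(0.206)⁴/32 = 1.77×10^-4 m⁴.
θ = (T/G)·Σ L_i/J_i = (32300/26.1×10⁹)·(2.40/2.86×10^-3 + 7.25/3.52×10^-3 + 3.13/1.77×10^-4) = 0.02550 rad.

25.5 mrad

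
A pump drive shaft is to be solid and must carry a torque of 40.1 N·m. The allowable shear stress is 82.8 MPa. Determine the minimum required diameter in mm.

13.5 mm

For a solid shaft τ_max = 16T/(πd³), so d = (16T/(π τ_allow))^(1/3) = (16·40.10/(π·8.28×10^7))^(1/3) = 0.01351 m.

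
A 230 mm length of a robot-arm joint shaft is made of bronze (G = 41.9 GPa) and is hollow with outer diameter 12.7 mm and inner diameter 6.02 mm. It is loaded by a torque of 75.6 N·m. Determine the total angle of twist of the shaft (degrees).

J = π(d_o⁴ − d_i⁴)/32 = π(0.0127⁴ − 0.00602⁴)/32 = 2.425×10^-9 m⁴.
θ = T·L/(G·J) = 75.60 × 0.230 / (41.9×10⁹ × 2.425×10^-9) = 0.1711 rad.

9.80°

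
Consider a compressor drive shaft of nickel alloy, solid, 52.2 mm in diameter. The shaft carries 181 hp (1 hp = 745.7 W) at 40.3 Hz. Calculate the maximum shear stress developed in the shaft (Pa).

1.91e7 Pa

ω = 2π·40.3 = 253.2 rad/s, so T = P/ω = 181×745.7 / 253.2 = 533.0 N·m.
J = πd⁴/32 = π(0.0522)⁴/32 = 7.289×10^-7 m⁴.
τ_max = T·r/J = 533.0 × 0.0261 / 7.289×10^-7 = 1.909×10^7 Pa.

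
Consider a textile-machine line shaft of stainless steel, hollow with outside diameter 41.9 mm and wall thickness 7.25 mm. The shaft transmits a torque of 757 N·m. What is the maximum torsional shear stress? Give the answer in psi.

J = π(d_o⁴ − d_i⁴)/32 = π(0.0419⁴ − 0.0274⁴)/32 = 2.473×10^-7 m⁴.
τ_max = T·r/J = 757.0 × 0.0209 / 2.473×10^-7 = 6.414×10^7 Pa.

9300 psi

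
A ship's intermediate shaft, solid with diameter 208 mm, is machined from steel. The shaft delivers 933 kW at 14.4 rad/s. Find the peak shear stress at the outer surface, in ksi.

ω = 14.4 rad/s, so T = P/ω = 933×10³ / 14.40 = 64790 N·m.
J = πd⁴/32 = π(0.208)⁴/32 = 1.838×10^-4 m⁴.
τ_max = T·r/J = 64790 × 0.104 / 1.838×10^-4 = 3.667×10^7 Pa.

5.32 ksi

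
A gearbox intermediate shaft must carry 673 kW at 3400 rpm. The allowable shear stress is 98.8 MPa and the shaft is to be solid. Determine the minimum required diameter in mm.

46.0 mm

ω = 2π·3400/60 = 356.0 rad/s, so T = P/ω = 673×10³ / 356.0 = 1890 N·m.
For a solid shaft τ_max = 16T/(πd³), so d = (16T/(π τ_allow))^(1/3) = (16·1890/(π·9.88×10^7))^(1/3) = 0.04602 m.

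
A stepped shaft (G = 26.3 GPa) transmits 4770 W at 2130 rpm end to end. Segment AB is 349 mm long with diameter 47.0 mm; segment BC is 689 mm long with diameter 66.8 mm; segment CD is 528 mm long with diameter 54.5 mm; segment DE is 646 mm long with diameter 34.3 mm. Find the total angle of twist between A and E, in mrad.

5.24 mrad

ω = 2π·2130/60 = 223.1 rad/s, so T = P/ω = 4770 / 223.1 = 21.39 N·m.
J_AB = π(0.0470)⁴/32 = 4.79×10^-7 m⁴; J_BC = π(0.0668)⁴/32 = 1.95×10^-6 m⁴; J_CD = π(0.0545)⁴/32 = 8.66×10^-7 m⁴; J_DE = π(0.0343)⁴/32 = 1.36×10^-7 m⁴.
θ = (T/G)·Σ L_i/J_i = (21.39/26.3×10⁹)·(0.349/4.79×10^-7 + 0.689/1.95×10^-6 + 0.528/8.66×10^-7 + 0.646/1.36×10^-7) = 5.240×10^-3 rad.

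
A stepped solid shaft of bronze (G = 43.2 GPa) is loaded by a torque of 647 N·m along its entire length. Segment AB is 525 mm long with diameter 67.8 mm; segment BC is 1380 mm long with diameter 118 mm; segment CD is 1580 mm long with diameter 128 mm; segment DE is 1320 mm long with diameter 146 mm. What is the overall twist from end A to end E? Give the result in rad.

0.00622 rad

J_AB = π(0.0678)⁴/32 = 2.07×10^-6 m⁴; J_BC = π(0.118)⁴/32 = 1.90×10^-5 m⁴; J_CD = π(0.128)⁴/32 = 2.64×10^-5 m⁴; J_DE = π(0.146)⁴/32 = 4.46×10^-5 m⁴.
θ = (T/G)·Σ L_i/J_i = (647.0/43.2×10⁹)·(0.525/2.07×10^-6 + 1.38/1.90×10^-5 + 1.58/2.64×10^-5 + 1.32/4.46×10^-5) = 6.217×10^-3 rad.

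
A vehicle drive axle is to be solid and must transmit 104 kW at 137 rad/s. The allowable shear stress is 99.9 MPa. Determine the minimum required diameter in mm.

ω = 137 rad/s, so T = P/ω = 104×10³ / 137.0 = 759.1 N·m.
For a solid shaft τ_max = 16T/(πd³), so d = (16T/(π τ_allow))^(1/3) = (16·759.1/(π·9.99×10^7))^(1/3) = 0.03383 m.

33.8 mm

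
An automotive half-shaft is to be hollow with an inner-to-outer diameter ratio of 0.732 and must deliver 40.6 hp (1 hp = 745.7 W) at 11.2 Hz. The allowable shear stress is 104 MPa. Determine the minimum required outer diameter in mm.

30.9 mm

ω = 2π·11.2 = 70.37 rad/s, so T = P/ω = 40.6×745.7 / 70.37 = 430.2 N·m.
For a hollow shaft with d_i/d_o = 0.732: τ_max = 16T/(π d_o³ (1−k⁴)), so d_o = [16T/(π τ_allow (1−k⁴))]^(1/3) = [16·430.2/(π·1.04×10^8·0.7129)]^(1/3) = 0.03092 m.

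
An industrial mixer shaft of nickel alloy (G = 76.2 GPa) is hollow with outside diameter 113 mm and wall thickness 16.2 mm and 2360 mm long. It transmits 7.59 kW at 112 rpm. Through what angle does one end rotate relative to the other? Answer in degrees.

0.0968°

ω = 2π·112/60 = 11.73 rad/s, so T = P/ω = 7.59×10³ / 11.73 = 647.1 N·m.
J = π(d_o⁴ − d_i⁴)/32 = π(0.113⁴ − 0.0806⁴)/32 = 1.186×10^-5 m⁴.
θ = T·L/(G·J) = 647.1 × 2.36 / (76.2×10⁹ × 1.186×10^-5) = 1.689×10^-3 rad.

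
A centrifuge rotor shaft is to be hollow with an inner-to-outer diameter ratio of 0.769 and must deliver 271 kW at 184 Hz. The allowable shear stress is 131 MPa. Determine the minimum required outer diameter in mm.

ω = 2π·184 = 1156 rad/s, so T = P/ω = 271×10³ / 1156 = 234.4 N·m.
For a hollow shaft with d_i/d_o = 0.769: τ_max = 16T/(π d_o³ (1−k⁴)), so d_o = [16T/(π τ_allow (1−k⁴))]^(1/3) = [16·234.4/(π·1.31×10^8·0.6503)]^(1/3) = 0.02411 m.

24.1 mm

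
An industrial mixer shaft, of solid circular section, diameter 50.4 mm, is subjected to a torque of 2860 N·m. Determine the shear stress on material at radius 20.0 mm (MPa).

90.3 MPa

J = πd⁴/32 = π(0.0504)⁴/32 = 6.335×10^-7 m⁴.
Shear stress varies linearly with radius: τ = T·r/J = 2860 × 0.0200 / 6.335×10^-7 = 9.030×10^7 Pa.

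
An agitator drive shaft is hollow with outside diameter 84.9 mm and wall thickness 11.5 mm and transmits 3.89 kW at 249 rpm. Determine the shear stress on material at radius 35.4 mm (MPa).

ω = 2π·249/60 = 26.08 rad/s, so T = P/ω = 3.89×10³ / 26.08 = 149.2 N·m.
J = π(d_o⁴ − d_i⁴)/32 = π(0.0849⁴ − 0.0619⁴)/32 = 3.659×10^-6 m⁴.
Shear stress varies linearly with radius: τ = T·r/J = 149.2 × 0.0354 / 3.659×10^-6 = 1.443×10^6 Pa.

1.44 MPa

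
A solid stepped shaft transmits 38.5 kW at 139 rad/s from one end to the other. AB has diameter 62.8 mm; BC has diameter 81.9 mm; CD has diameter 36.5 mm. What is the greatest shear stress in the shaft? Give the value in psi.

4210 psi

ω = 139 rad/s, so T = P/ω = 38.5×10³ / 139.0 = 277.0 N·m.
Under the same torque, τ_max = 16T/(πd³) is largest where d is smallest — segment CD (d = 36.5 mm).
τ_max = 16·277.0/(π·(0.0365)³) = 2.901×10^7 Pa.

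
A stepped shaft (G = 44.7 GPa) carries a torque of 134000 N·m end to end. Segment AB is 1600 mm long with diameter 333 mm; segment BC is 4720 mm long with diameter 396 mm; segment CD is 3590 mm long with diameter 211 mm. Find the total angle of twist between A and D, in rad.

0.0651 rad

J_AB = π(0.333)⁴/32 = 1.21×10^-3 m⁴; J_BC = π(0.396)⁴/32 = 2.41×10^-3 m⁴; J_CD = π(0.211)⁴/32 = 1.95×10^-4 m⁴.
θ = (T/G)·Σ L_i/J_i = (134000/44.7×10⁹)·(1.60/1.21×10^-3 + 4.72/2.41×10^-3 + 3.59/1.95×10^-4) = 0.06514 rad.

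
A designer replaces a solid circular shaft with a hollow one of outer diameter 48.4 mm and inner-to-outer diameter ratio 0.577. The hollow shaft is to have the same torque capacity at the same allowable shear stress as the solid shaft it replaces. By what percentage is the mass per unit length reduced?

Equal τ_max and T ⇒ the solid shaft needs d_s³ = d_o³(1−k⁴), so d_s = 48.4·(1−0.577⁴)^(1/3) = 46.54 mm.
Area ratio A_h/A_s = d_o²(1−k²)/d_s² = (1−k²)/(1−k⁴)^(2/3) = 0.7214.
Mass saving = 1 − 0.7214 = 27.9 %.

27.9 %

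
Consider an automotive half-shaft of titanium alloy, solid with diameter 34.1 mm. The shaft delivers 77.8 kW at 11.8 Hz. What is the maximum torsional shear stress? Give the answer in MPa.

ω = 2π·11.8 = 74.14 rad/s, so T = P/ω = 77.8×10³ / 74.14 = 1049 N·m.
J = πd⁴/32 = π(0.0341)⁴/32 = 1.327×10^-7 m⁴.
τ_max = T·r/J = 1049 × 0.0170 / 1.327×10^-7 = 1.348×10^8 Pa.

135 MPa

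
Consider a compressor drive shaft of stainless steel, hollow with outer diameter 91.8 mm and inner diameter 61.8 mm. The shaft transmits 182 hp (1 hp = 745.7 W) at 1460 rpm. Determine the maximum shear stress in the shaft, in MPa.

7.35 MPa

ω = 2π·1460/60 = 152.9 rad/s, so T = P/ω = 182×745.7 / 152.9 = 887.7 N·m.
J = π(d_o⁴ − d_i⁴)/32 = π(0.0918⁴ − 0.0618⁴)/32 = 5.540×10^-6 m⁴.
τ_max = T·r/J = 887.7 × 0.0459 / 5.540×10^-6 = 7.354×10^6 Pa.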